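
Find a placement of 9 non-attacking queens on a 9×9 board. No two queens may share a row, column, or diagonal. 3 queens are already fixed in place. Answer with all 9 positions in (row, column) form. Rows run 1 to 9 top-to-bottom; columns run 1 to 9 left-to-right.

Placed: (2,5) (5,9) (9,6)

Row 1: attacked by (2,5)→{4,5,6}; (5,9)→{5,9}; (9,6)→{6}. Safe: 1, 2, 3, 7, 8. Place at column 3.
Row 3: attacked by (1,3)→{1,3,5}; (2,5)→{4,5,6}; (5,9)→{7,9}; (9,6)→{6}. Safe: 2, 8. Place at column 8.
Row 4: attacked by (1,3)→{3,6}; (2,5)→{3,5,7}; (3,8)→{7,8,9}; (5,9)→{8,9}; (9,6)→{1,6}. Safe: 2, 4. Place at column 2.
Row 6: attacked by (1,3)→{3,8}; (2,5)→{1,5,9}; (3,8)→{5,8}; (4,2)→{2,4}; (5,9)→{8,9}; (9,6)→{3,6,9}. Safe: 7. Place at column 7.
Row 7: attacked by (1,3)→{3,9}; (2,5)→{5}; (3,8)→{4,8}; (4,2)→{2,5}; (5,9)→{7,9}; (6,7)→{6,7,8}; (9,6)→{4,6,8}. Safe: 1. Place at column 1.
Row 8: attacked by (1,3)→{3}; (2,5)→{5}; (3,8)→{3,8}; (4,2)→{2,6}; (5,9)→{6,9}; (6,7)→{5,7,9}; (7,1)→{1,2}; (9,6)→{5,6,7}. Safe: 4. Place at column 4.
Columns [3, 5, 8, 2, 9, 7, 1, 4, 6], r−c [-2, -3, -5, 2, -4, -1, 6, 4, 3], r+c [4, 7, 11, 6, 14, 13, 8, 12, 15] are all distinct, so no two queens attack.

(1,3) (2,5) (3,8) (4,2) (5,9) (6,7) (7,1) (8,4) (9,6)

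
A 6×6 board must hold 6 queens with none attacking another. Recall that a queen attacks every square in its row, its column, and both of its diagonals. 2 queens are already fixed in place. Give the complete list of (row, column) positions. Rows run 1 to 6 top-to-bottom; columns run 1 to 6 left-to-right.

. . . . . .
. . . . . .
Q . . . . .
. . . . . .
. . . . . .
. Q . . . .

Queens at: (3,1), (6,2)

Row 1: attacked by (3,1)→{1,3}; (6,2)→{2}. Safe: 4, 5, 6. Place at column 5.
Row 2: attacked by (1,5)→{4,5,6}; (3,1)→{1,2}; (6,2)→{2,6}. Safe: 3. Place at column 3.
Row 4: attacked by (1,5)→{2,5}; (2,3)→{1,3,5}; (3,1)→{1,2}; (6,2)→{2,4}. Safe: 6. Place at column 6.
Row 5: attacked by (1,5)→{1,5}; (2,3)→{3,6}; (3,1)→{1,3}; (4,6)→{5,6}; (6,2)→{1,2,3}. Safe: 4. Place at column 4.
Columns [5, 3, 1, 6, 4, 2], r−c [-4, -1, 2, -2, 1, 4], r+c [6, 5, 4, 10, 9, 8] are all distinct, so no two queens attack.

(1,5) (2,3) (3,1) (4,6) (5,4) (6,2)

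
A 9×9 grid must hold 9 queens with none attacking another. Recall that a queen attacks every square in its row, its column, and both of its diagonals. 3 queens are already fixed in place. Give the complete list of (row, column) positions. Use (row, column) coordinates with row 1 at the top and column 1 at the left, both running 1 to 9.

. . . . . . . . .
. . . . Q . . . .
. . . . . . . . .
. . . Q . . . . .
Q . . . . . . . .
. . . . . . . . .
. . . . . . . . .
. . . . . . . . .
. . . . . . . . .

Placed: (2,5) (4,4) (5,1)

Row 1: attacked by (2,5)→{4,5,6}; (4,4)→{1,4,7}; (5,1)→{1,5}. Safe: 2, 3, 8, 9. Place at column 2.
Row 3: attacked by (1,2)→{2,4}; (2,5)→{4,5,6}; (4,4)→{3,4,5}; (5,1)→{1,3}. Safe: 7, 8, 9. Place at column 9.
Row 6: attacked by (1,2)→{2,7}; (2,5)→{1,5,9}; (3,9)→{6,9}; (4,4)→{2,4,6}; (5,1)→{1,2}. Safe: 3, 8. Place at column 8.
Row 7: attacked by (1,2)→{2,8}; (2,5)→{5}; (3,9)→{5,9}; (4,4)→{1,4,7}; (5,1)→{1,3}; (6,8)→{7,8,9}. Safe: 6. Place at column 6.
Row 8: attacked by (1,2)→{2,9}; (2,5)→{5}; (3,9)→{4,9}; (4,4)→{4,8}; (5,1)→{1,4}; (6,8)→{6,8}; (7,6)→{5,6,7}. Safe: 3. Place at column 3.
Row 9: attacked by (1,2)→{2}; (2,5)→{5}; (3,9)→{3,9}; (4,4)→{4,9}; (5,1)→{1,5}; (6,8)→{5,8}; (7,6)→{4,6,8}; (8,3)→{2,3,4}. Safe: 7. Place at column 7.
Columns [2, 5, 9, 4, 1, 8, 6, 3, 7], r−c [-1, -3, -6, 0, 4, -2, 1, 5, 2], r+c [3, 7, 12, 8, 6, 14, 13, 11, 16] are all distinct, so no two queens attack.

(1,2) (2,5) (3,9) (4,4) (5,1) (6,8) (7,6) (8,3) (9,7)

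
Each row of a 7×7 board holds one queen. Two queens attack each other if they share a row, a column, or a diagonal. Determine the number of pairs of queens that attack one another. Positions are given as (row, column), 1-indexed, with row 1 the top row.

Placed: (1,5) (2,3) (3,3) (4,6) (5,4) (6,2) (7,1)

Same column: (2,3)–(3,3) (column 3).
Same diagonal: (1,5)–(3,3) (|1−3| = |5−3| = 2); (6,2)–(7,1) (|6−7| = |2−1| = 1).
Total attacking pairs: 3.

3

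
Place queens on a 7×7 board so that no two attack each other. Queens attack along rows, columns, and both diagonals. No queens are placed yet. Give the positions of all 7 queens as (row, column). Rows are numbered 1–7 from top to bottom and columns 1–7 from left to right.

Row 1: Safe: 1, 2, 3, 4, 5, 6, 7. Place at column 2.
Row 2: attacked by (1,2)→{1,2,3}. Safe: 4, 5, 6, 7. Place at column 6.
Row 3: attacked by (1,2)→{2,4}; (2,6)→{5,6,7}. Safe: 1, 3. Place at column 3.
Row 4: attacked by (1,2)→{2,5}; (2,6)→{4,6}; (3,3)→{2,3,4}. Safe: 1, 7. Place at column 7.
Row 5: attacked by (1,2)→{2,6}; (2,6)→{3,6}; (3,3)→{1,3,5}; (4,7)→{6,7}. Safe: 4. Place at column 4.
Row 6: attacked by (1,2)→{2,7}; (2,6)→{2,6}; (3,3)→{3,6}; (4,7)→{5,7}; (5,4)→{3,4,5}. Safe: 1. Place at column 1.
Row 7: attacked by (1,2)→{2}; (2,6)→{1,6}; (3,3)→{3,7}; (4,7)→{4,7}; (5,4)→{2,4,6}; (6,1)→{1,2}. Safe: 5. Place at column 5.
Columns [2, 6, 3, 7, 4, 1, 5], r−c [-1, -4, 0, -3, 1, 5, 2], r+c [3, 8, 6, 11, 9, 7, 12] are all distinct, so no two queens attack.

(1,2) (2,6) (3,3) (4,7) (5,4) (6,1) (7,5)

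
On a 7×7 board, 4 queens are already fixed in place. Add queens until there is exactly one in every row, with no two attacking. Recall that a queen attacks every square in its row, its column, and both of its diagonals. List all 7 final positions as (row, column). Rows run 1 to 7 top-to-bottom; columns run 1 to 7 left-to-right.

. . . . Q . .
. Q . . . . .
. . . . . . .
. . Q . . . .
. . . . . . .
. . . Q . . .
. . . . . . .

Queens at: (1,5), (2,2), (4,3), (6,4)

Row 3: attacked by (1,5)→{3,5,7}; (2,2)→{1,2,3}; (4,3)→{2,3,4}; (6,4)→{1,4,7}. Safe: 6. Place at column 6.
Row 5: attacked by (1,5)→{1,5}; (2,2)→{2,5}; (3,6)→{4,6}; (4,3)→{2,3,4}; (6,4)→{3,4,5}. Safe: 7. Place at column 7.
Row 7: attacked by (1,5)→{5}; (2,2)→{2,7}; (3,6)→{2,6}; (4,3)→{3,6}; (5,7)→{5,7}; (6,4)→{3,4,5}. Safe: 1. Place at column 1.
Columns [5, 2, 6, 3, 7, 4, 1], r−c [-4, 0, -3, 1, -2, 2, 6], r+c [6, 4, 9, 7, 12, 10, 8] are all distinct, so no two queens attack.

(1,5) (2,2) (3,6) (4,3) (5,7) (6,4) (7,1)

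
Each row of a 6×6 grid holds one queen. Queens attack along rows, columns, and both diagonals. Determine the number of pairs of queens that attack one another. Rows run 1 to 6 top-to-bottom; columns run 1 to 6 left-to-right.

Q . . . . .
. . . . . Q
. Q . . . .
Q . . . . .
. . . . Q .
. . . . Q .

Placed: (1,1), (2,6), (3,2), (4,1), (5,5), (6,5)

Same column: (1,1)–(4,1) (column 1); (5,5)–(6,5) (column 5).
Same diagonal: (1,1)–(5,5) (|1−5| = |1−5| = 4); (3,2)–(4,1) (|3−4| = |2−1| = 1); (3,2)–(6,5) (|3−6| = |2−5| = 3).
Total attacking pairs: 5.

5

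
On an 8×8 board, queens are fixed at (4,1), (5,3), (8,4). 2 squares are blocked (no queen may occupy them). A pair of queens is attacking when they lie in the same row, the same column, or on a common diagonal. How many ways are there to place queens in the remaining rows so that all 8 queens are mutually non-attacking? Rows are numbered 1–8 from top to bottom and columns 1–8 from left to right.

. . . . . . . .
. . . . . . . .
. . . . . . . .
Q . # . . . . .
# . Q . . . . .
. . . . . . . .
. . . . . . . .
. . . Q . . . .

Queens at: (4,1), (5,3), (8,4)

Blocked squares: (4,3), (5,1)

3

Branch on row 1: col 2 → 2; col 5 → 0; col 6 → 1; col 8 → 0.
Sum: 2 + 0 + 1 + 0 = 3.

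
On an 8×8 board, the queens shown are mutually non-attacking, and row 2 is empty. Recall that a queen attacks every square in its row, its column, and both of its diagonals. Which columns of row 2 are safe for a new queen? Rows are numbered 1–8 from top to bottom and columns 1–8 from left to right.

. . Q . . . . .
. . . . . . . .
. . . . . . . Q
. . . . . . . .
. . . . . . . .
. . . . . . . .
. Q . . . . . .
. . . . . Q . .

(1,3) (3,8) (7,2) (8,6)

columns 1, 5

(1,3) attacks row 2 at column 3 and diagonals 2, 4.
(3,8) attacks row 2 at column 8 and diagonals 7.
(7,2) attacks row 2 at column 2 and diagonals 7.
(8,6) attacks row 2 at column 6.
Attacked columns: {2, 3, 4, 6, 7, 8}. Safe: {1, 5}.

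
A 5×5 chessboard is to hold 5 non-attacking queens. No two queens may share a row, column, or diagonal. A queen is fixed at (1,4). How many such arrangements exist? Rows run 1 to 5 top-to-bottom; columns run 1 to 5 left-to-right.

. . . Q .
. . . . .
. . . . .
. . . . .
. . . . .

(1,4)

2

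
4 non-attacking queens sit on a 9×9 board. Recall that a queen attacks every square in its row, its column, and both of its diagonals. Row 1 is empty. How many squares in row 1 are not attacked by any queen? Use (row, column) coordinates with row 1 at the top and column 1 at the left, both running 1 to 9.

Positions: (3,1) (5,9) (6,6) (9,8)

(3,1) attacks row 1 at column 1 and diagonals 3.
(5,9) attacks row 1 at column 9 and diagonals 5.
(6,6) attacks row 1 at column 6 and diagonals 1.
(9,8) attacks row 1 at column 8.
Attacked columns: {1, 3, 5, 6, 8, 9}. Safe: {2, 4, 7}.

3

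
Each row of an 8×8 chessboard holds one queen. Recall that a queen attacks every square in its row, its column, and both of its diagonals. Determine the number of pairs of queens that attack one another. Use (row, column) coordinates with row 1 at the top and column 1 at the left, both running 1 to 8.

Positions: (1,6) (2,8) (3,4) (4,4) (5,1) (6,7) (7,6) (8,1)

6

Same column: (1,6)–(7,6) (column 6); (3,4)–(4,4) (column 4); (5,1)–(8,1) (column 1).
Same diagonal: (1,6)–(3,4) (|1−3| = |6−4| = 2); (3,4)–(6,7) (|3−6| = |4−7| = 3); (6,7)–(7,6) (|6−7| = |7−6| = 1).
Total attacking pairs: 6.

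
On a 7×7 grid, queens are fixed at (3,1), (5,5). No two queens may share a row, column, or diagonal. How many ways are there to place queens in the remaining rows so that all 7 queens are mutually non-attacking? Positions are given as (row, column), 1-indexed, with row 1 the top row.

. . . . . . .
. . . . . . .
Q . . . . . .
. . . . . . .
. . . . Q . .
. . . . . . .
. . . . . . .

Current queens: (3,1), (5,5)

2

Branch on row 1: col 2 → 1; col 4 → 1; col 6 → 0; col 7 → 0.
Sum: 1 + 1 + 0 + 0 = 2.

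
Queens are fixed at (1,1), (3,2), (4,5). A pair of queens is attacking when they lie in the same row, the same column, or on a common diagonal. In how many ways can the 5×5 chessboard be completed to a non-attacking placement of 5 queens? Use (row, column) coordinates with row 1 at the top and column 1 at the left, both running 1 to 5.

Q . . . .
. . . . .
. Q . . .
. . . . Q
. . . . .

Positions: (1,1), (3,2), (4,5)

1

Branch on row 2: col 4 → 1.
Sum: 1 = 1.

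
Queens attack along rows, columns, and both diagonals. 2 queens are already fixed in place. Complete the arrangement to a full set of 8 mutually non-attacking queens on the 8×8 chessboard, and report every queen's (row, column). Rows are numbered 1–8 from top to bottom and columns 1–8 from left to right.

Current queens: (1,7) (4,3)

(1,7) (2,2) (3,6) (4,3) (5,1) (6,4) (7,8) (8,5)

Row 2: attacked by (1,7)→{6,7,8}; (4,3)→{1,3,5}. Safe: 2, 4. Place at column 2.
Row 3: attacked by (1,7)→{5,7}; (2,2)→{1,2,3}; (4,3)→{2,3,4}. Safe: 6, 8. Place at column 6.
Row 5: attacked by (1,7)→{3,7}; (2,2)→{2,5}; (3,6)→{4,6,8}; (4,3)→{2,3,4}. Safe: 1. Place at column 1.
Row 6: attacked by (1,7)→{2,7}; (2,2)→{2,6}; (3,6)→{3,6}; (4,3)→{1,3,5}; (5,1)→{1,2}. Safe: 4, 8. Place at column 4.
Row 7: attacked by (1,7)→{1,7}; (2,2)→{2,7}; (3,6)→{2,6}; (4,3)→{3,6}; (5,1)→{1,3}; (6,4)→{3,4,5}. Safe: 8. Place at column 8.
Row 8: attacked by (1,7)→{7}; (2,2)→{2,8}; (3,6)→{1,6}; (4,3)→{3,7}; (5,1)→{1,4}; (6,4)→{2,4,6}; (7,8)→{7,8}. Safe: 5. Place at column 5.
Columns [7, 2, 6, 3, 1, 4, 8, 5], r−c [-6, 0, -3, 1, 4, 2, -1, 3], r+c [8, 4, 9, 7, 6, 10, 15, 13] are all distinct, so no two queens attack.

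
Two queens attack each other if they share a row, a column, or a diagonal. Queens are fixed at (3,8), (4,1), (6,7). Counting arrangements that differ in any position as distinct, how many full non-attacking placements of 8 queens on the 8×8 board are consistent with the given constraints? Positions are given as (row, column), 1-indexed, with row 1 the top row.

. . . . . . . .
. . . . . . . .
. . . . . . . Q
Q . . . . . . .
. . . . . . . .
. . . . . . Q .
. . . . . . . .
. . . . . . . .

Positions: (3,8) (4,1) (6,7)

Branch on row 1: col 3 → 2; col 5 → 1.
Sum: 2 + 1 = 3.

3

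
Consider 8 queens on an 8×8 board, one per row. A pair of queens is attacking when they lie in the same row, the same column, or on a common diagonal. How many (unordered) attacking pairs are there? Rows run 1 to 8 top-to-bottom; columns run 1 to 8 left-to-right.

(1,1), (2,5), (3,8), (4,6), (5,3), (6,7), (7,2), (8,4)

0

All columns are distinct and no two queens satisfy |Δrow| = |Δcol|, so no pair attacks.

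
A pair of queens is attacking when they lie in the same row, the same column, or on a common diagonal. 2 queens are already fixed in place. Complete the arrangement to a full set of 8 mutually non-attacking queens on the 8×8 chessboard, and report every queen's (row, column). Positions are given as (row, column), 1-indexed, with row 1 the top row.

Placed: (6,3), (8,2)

(1,4) (2,1) (3,5) (4,8) (5,6) (6,3) (7,7) (8,2)

Row 1: attacked by (6,3)→{3,8}; (8,2)→{2}. Safe: 1, 4, 5, 6, 7. Place at column 4.
Row 2: attacked by (1,4)→{3,4,5}; (6,3)→{3,7}; (8,2)→{2,8}. Safe: 1, 6. Place at column 1.
Row 3: attacked by (1,4)→{2,4,6}; (2,1)→{1,2}; (6,3)→{3,6}; (8,2)→{2,7}. Safe: 5, 8. Place at column 5.
Row 4: attacked by (1,4)→{1,4,7}; (2,1)→{1,3}; (3,5)→{4,5,6}; (6,3)→{1,3,5}; (8,2)→{2,6}. Safe: 8. Place at column 8.
Row 5: attacked by (1,4)→{4,8}; (2,1)→{1,4}; (3,5)→{3,5,7}; (4,8)→{7,8}; (6,3)→{2,3,4}; (8,2)→{2,5}. Safe: 6. Place at column 6.
Row 7: attacked by (1,4)→{4}; (2,1)→{1,6}; (3,5)→{1,5}; (4,8)→{5,8}; (5,6)→{4,6,8}; (6,3)→{2,3,4}; (8,2)→{1,2,3}. Safe: 7. Place at column 7.
Columns [4, 1, 5, 8, 6, 3, 7, 2], r−c [-3, 1, -2, -4, -1, 3, 0, 6], r+c [5, 3, 8, 12, 11, 9, 14, 10] are all distinct, so no two queens attack.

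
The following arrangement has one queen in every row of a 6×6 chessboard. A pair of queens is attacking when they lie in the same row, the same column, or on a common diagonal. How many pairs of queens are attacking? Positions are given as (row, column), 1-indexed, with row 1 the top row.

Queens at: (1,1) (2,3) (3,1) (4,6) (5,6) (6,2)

Same column: (1,1)–(3,1) (column 1); (4,6)–(5,6) (column 6).
Same diagonal: (2,3)–(5,6) (|2−5| = |3−6| = 3).
Total attacking pairs: 3.

3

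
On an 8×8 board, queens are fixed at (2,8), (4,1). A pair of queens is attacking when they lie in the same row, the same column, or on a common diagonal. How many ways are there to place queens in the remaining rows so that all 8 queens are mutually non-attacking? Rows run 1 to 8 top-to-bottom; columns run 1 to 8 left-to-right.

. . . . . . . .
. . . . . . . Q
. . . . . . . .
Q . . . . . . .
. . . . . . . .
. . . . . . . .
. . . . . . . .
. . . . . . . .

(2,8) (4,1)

Branch on row 1: col 2 → 1; col 3 → 0; col 5 → 2; col 6 → 0.
Sum: 1 + 0 + 2 + 0 = 3.

3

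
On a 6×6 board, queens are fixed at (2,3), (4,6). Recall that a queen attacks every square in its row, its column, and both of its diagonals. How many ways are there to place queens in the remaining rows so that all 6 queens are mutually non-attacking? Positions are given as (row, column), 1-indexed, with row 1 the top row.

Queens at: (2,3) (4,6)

Branch on row 1: col 1 → 0; col 5 → 1.
Sum: 0 + 1 = 1.

1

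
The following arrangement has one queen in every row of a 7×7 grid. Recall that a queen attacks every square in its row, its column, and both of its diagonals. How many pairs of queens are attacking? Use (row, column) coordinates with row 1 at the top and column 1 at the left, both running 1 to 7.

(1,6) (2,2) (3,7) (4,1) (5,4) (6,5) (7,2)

Same column: (2,2)–(7,2) (column 2).
Same diagonal: (5,4)–(6,5) (|5−6| = |4−5| = 1); (5,4)–(7,2) (|5−7| = |4−2| = 2).
Total attacking pairs: 3.

3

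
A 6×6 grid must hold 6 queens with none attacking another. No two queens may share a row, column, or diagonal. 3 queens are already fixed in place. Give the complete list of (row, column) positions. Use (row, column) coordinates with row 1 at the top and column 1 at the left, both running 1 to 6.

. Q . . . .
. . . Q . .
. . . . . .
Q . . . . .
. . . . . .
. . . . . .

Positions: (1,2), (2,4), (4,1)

Row 3: attacked by (1,2)→{2,4}; (2,4)→{3,4,5}; (4,1)→{1,2}. Safe: 6. Place at column 6.
Row 5: attacked by (1,2)→{2,6}; (2,4)→{1,4}; (3,6)→{4,6}; (4,1)→{1,2}. Safe: 3, 5. Place at column 3.
Row 6: attacked by (1,2)→{2}; (2,4)→{4}; (3,6)→{3,6}; (4,1)→{1,3}; (5,3)→{2,3,4}. Safe: 5. Place at column 5.
Columns [2, 4, 6, 1, 3, 5], r−c [-1, -2, -3, 3, 2, 1], r+c [3, 6, 9, 5, 8, 11] are all distinct, so no two queens attack.

(1,2) (2,4) (3,6) (4,1) (5,3) (6,5)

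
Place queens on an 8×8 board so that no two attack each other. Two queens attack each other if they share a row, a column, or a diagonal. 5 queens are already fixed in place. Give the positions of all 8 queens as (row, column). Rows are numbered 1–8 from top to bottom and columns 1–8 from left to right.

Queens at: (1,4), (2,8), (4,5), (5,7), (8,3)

Row 3: attacked by (1,4)→{2,4,6}; (2,8)→{7,8}; (4,5)→{4,5,6}; (5,7)→{5,7}; (8,3)→{3,8}. Safe: 1. Place at column 1.
Row 6: attacked by (1,4)→{4}; (2,8)→{4,8}; (3,1)→{1,4}; (4,5)→{3,5,7}; (5,7)→{6,7,8}; (8,3)→{1,3,5}. Safe: 2. Place at column 2.
Row 7: attacked by (1,4)→{4}; (2,8)→{3,8}; (3,1)→{1,5}; (4,5)→{2,5,8}; (5,7)→{5,7}; (6,2)→{1,2,3}; (8,3)→{2,3,4}. Safe: 6. Place at column 6.
Columns [4, 8, 1, 5, 7, 2, 6, 3], r−c [-3, -6, 2, -1, -2, 4, 1, 5], r+c [5, 10, 4, 9, 12, 8, 13, 11] are all distinct, so no two queens attack.

(1,4) (2,8) (3,1) (4,5) (5,7) (6,2) (7,6) (8,3)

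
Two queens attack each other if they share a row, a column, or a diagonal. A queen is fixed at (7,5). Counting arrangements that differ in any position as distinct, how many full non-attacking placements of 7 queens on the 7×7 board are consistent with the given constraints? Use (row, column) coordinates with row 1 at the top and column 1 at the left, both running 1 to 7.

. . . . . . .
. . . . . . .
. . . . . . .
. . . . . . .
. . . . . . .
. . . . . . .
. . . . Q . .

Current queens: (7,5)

6

Branch on row 1: col 1 → 1; col 2 → 1; col 3 → 2; col 4 → 1; col 6 → 0; col 7 → 1.
Sum: 1 + 1 + 2 + 1 + 0 + 1 = 6.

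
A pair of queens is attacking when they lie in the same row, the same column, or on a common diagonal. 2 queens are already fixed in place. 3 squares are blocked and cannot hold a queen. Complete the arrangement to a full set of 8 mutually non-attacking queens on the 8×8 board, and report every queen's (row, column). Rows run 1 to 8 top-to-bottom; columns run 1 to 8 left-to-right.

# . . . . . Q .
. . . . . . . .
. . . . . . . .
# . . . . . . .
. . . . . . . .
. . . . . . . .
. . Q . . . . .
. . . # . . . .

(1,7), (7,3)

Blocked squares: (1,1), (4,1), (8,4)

(1,7) (2,4) (3,2) (4,5) (5,8) (6,1) (7,3) (8,6)

Row 2: attacked by (1,7)→{6,7,8}; (7,3)→{3,8}. Safe: 1, 2, 4, 5. Place at column 4.
Row 3: attacked by (1,7)→{5,7}; (2,4)→{3,4,5}; (7,3)→{3,7}. Safe: 1, 2, 6, 8. Place at column 2.
Row 4: attacked by (1,7)→{4,7}; (2,4)→{2,4,6}; (3,2)→{1,2,3}; (7,3)→{3,6}. Blocked: 1. Safe: 5, 8. Place at column 5.
Row 5: attacked by (1,7)→{3,7}; (2,4)→{1,4,7}; (3,2)→{2,4}; (4,5)→{4,5,6}; (7,3)→{1,3,5}. Safe: 8. Place at column 8.
Row 6: attacked by (1,7)→{2,7}; (2,4)→{4,8}; (3,2)→{2,5}; (4,5)→{3,5,7}; (5,8)→{7,8}; (7,3)→{2,3,4}. Safe: 1, 6. Place at column 1.
Row 8: attacked by (1,7)→{7}; (2,4)→{4}; (3,2)→{2,7}; (4,5)→{1,5}; (5,8)→{5,8}; (6,1)→{1,3}; (7,3)→{2,3,4}. Blocked: 4. Safe: 6. Place at column 6.
Columns [7, 4, 2, 5, 8, 1, 3, 6], r−c [-6, -2, 1, -1, -3, 5, 4, 2], r+c [8, 6, 5, 9, 13, 7, 10, 14] are all distinct, so no two queens attack.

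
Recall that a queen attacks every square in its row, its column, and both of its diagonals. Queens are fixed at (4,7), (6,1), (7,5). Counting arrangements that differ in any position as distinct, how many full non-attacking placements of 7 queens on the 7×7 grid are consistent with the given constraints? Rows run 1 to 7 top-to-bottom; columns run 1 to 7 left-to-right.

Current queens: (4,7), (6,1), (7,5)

Branch on row 1: col 2 → 1; col 3 → 0.
Sum: 1 + 0 = 1.

1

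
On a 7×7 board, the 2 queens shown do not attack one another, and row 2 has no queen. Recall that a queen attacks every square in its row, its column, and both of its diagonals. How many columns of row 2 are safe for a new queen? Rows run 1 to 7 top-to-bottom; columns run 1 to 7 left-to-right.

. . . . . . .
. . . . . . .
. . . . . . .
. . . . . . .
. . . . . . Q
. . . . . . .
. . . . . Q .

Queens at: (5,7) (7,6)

3

(5,7) attacks row 2 at column 7 and diagonals 4.
(7,6) attacks row 2 at column 6 and diagonals 1.
Attacked columns: {1, 4, 6, 7}. Safe: {2, 3, 5}.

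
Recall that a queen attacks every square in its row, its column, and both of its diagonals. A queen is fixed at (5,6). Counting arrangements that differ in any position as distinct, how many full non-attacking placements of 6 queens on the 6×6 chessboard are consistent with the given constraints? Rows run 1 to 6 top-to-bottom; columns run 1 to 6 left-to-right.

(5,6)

Branch on row 1: col 1 → 0; col 3 → 0; col 4 → 1; col 5 → 0.
Sum: 0 + 0 + 1 + 0 = 1.

1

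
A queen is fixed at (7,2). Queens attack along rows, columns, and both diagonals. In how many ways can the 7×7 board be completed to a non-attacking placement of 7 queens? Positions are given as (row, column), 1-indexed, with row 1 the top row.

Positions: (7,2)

7

Branch on row 1: col 1 → 0; col 3 → 0; col 4 → 1; col 5 → 1; col 6 → 4; col 7 → 1.
Sum: 0 + 0 + 1 + 1 + 4 + 1 = 7.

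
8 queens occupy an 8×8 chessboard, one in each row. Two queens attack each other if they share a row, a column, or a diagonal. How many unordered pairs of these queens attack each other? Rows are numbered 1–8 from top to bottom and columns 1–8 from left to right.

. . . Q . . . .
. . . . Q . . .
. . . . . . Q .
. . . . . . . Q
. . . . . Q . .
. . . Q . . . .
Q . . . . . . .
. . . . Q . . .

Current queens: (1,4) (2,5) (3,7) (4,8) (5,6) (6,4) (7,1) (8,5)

5

Same column: (1,4)–(6,4) (column 4); (2,5)–(8,5) (column 5).
Same diagonal: (1,4)–(2,5) (|1−2| = |4−5| = 1); (3,7)–(4,8) (|3−4| = |7−8| = 1); (3,7)–(6,4) (|3−6| = |7−4| = 3).
Total attacking pairs: 5.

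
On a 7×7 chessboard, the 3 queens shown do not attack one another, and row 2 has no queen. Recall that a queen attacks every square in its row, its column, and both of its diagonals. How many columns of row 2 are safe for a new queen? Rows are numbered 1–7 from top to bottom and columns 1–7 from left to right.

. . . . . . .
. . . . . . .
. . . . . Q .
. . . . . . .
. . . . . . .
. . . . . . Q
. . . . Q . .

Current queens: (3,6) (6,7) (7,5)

(3,6) attacks row 2 at column 6 and diagonals 5, 7.
(6,7) attacks row 2 at column 7 and diagonals 3.
(7,5) attacks row 2 at column 5.
Attacked columns: {3, 5, 6, 7}. Safe: {1, 2, 4}.

3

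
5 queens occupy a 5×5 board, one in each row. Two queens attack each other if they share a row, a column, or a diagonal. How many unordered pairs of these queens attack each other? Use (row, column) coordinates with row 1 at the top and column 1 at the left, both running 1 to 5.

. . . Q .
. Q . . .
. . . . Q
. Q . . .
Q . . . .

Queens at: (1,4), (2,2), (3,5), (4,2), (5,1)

2

Same column: (2,2)–(4,2) (column 2).
Same diagonal: (4,2)–(5,1) (|4−5| = |2−1| = 1).
Total attacking pairs: 2.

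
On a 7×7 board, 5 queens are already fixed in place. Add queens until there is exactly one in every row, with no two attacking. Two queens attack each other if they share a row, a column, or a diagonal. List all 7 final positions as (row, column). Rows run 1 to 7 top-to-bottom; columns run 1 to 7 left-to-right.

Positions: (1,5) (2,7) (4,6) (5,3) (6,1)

Row 3: attacked by (1,5)→{3,5,7}; (2,7)→{6,7}; (4,6)→{5,6,7}; (5,3)→{1,3,5}; (6,1)→{1,4}. Safe: 2. Place at column 2.
Row 7: attacked by (1,5)→{5}; (2,7)→{2,7}; (3,2)→{2,6}; (4,6)→{3,6}; (5,3)→{1,3,5}; (6,1)→{1,2}. Safe: 4. Place at column 4.
Columns [5, 7, 2, 6, 3, 1, 4], r−c [-4, -5, 1, -2, 2, 5, 3], r+c [6, 9, 5, 10, 8, 7, 11] are all distinct, so no two queens attack.

(1,5) (2,7) (3,2) (4,6) (5,3) (6,1) (7,4)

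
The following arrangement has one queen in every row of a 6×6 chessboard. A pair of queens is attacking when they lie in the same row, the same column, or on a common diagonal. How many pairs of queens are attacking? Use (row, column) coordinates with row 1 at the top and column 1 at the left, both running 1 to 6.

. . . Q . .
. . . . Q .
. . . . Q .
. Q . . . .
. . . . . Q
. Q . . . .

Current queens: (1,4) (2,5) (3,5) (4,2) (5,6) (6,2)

4

Same column: (2,5)–(3,5) (column 5); (4,2)–(6,2) (column 2).
Same diagonal: (1,4)–(2,5) (|1−2| = |4−5| = 1); (3,5)–(6,2) (|3−6| = |5−2| = 3).
Total attacking pairs: 4.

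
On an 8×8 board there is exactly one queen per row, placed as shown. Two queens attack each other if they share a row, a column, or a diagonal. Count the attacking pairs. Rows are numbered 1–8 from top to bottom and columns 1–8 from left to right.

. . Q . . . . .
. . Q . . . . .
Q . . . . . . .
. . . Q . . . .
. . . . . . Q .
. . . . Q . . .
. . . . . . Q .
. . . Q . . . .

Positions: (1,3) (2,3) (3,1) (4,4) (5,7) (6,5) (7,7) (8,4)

Same column: (1,3)–(2,3) (column 3); (4,4)–(8,4) (column 4); (5,7)–(7,7) (column 7).
Same diagonal: (1,3)–(3,1) (|1−3| = |3−1| = 2); (1,3)–(5,7) (|1−5| = |3−7| = 4); (4,4)–(7,7) (|4−7| = |4−7| = 3); (5,7)–(8,4) (|5−8| = |7−4| = 3).
Total attacking pairs: 7.

7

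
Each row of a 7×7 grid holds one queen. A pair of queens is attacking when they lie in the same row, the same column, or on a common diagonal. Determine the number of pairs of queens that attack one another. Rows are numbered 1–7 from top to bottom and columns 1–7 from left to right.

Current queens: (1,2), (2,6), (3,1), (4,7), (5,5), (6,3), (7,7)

Same column: (4,7)–(7,7) (column 7).
Same diagonal: (5,5)–(7,7) (|5−7| = |5−7| = 2).
Total attacking pairs: 2.

2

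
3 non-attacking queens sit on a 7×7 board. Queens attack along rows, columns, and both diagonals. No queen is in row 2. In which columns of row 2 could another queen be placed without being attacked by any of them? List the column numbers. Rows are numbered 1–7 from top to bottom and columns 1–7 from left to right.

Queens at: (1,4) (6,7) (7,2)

(1,4) attacks row 2 at column 4 and diagonals 3, 5.
(6,7) attacks row 2 at column 7 and diagonals 3.
(7,2) attacks row 2 at column 2 and diagonals 7.
Attacked columns: {2, 3, 4, 5, 7}. Safe: {1, 6}.

columns 1, 6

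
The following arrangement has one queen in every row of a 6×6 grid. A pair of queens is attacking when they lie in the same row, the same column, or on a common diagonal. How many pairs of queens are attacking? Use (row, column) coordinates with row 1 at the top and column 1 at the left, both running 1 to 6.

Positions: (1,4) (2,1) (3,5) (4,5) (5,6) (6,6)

Same column: (3,5)–(4,5) (column 5); (5,6)–(6,6) (column 6).
Same diagonal: (4,5)–(5,6) (|4−5| = |5−6| = 1).
Total attacking pairs: 3.

3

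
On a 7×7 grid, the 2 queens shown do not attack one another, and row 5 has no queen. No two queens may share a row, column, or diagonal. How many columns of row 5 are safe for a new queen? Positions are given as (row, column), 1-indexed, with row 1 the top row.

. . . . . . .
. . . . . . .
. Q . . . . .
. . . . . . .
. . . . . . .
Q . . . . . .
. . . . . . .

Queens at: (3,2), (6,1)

(3,2) attacks row 5 at column 2 and diagonals 4.
(6,1) attacks row 5 at column 1 and diagonals 2.
Attacked columns: {1, 2, 4}. Safe: {3, 5, 6, 7}.

4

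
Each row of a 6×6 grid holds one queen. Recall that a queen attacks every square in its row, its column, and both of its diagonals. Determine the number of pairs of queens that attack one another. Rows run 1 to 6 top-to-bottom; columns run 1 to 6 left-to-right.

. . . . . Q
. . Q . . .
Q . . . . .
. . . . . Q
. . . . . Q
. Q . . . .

4

Same column: (1,6)–(4,6) (column 6); (1,6)–(5,6) (column 6); (4,6)–(5,6) (column 6).
Same diagonal: (2,3)–(5,6) (|2−5| = |3−6| = 3).
Total attacking pairs: 4.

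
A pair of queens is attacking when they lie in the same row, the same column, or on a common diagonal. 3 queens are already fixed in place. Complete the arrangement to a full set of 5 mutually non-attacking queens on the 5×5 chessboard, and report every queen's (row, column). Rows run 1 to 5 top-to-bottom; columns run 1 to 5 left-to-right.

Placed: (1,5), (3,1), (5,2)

(1,5) (2,3) (3,1) (4,4) (5,2)

Row 2: attacked by (1,5)→{4,5}; (3,1)→{1,2}; (5,2)→{2,5}. Safe: 3. Place at column 3.
Row 4: attacked by (1,5)→{2,5}; (2,3)→{1,3,5}; (3,1)→{1,2}; (5,2)→{1,2,3}. Safe: 4. Place at column 4.
Columns [5, 3, 1, 4, 2], r−c [-4, -1, 2, 0, 3], r+c [6, 5, 4, 8, 7] are all distinct, so no two queens attack.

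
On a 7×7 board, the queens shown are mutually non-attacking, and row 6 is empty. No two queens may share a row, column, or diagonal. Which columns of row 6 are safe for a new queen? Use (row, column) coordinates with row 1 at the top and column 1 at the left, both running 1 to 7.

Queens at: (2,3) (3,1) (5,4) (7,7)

(2,3) attacks row 6 at column 3 and diagonals 7.
(3,1) attacks row 6 at column 1 and diagonals 4.
(5,4) attacks row 6 at column 4 and diagonals 3, 5.
(7,7) attacks row 6 at column 7 and diagonals 6.
Attacked columns: {1, 3, 4, 5, 6, 7}. Safe: {2}.

columns 2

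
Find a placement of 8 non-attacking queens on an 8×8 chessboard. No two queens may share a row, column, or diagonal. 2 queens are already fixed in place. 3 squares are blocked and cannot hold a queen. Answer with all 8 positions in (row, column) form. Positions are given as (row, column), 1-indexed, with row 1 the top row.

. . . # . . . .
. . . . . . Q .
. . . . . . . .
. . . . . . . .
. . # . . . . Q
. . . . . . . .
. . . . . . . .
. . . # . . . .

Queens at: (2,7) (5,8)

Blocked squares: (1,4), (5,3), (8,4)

(1,1) (2,7) (3,4) (4,6) (5,8) (6,2) (7,5) (8,3)

Row 1: attacked by (2,7)→{6,7,8}; (5,8)→{4,8}. Blocked: 4. Safe: 1, 2, 3, 5. Place at column 1.
Row 3: attacked by (1,1)→{1,3}; (2,7)→{6,7,8}; (5,8)→{6,8}. Safe: 2, 4, 5. Place at column 4.
Row 4: attacked by (1,1)→{1,4}; (2,7)→{5,7}; (3,4)→{3,4,5}; (5,8)→{7,8}. Safe: 2, 6. Place at column 6.
Row 6: attacked by (1,1)→{1,6}; (2,7)→{3,7}; (3,4)→{1,4,7}; (4,6)→{4,6,8}; (5,8)→{7,8}. Safe: 2, 5. Place at column 2.
Row 7: attacked by (1,1)→{1,7}; (2,7)→{2,7}; (3,4)→{4,8}; (4,6)→{3,6}; (5,8)→{6,8}; (6,2)→{1,2,3}. Safe: 5. Place at column 5.
Row 8: attacked by (1,1)→{1,8}; (2,7)→{1,7}; (3,4)→{4}; (4,6)→{2,6}; (5,8)→{5,8}; (6,2)→{2,4}; (7,5)→{4,5,6}. Blocked: 4. Safe: 3. Place at column 3.
Columns [1, 7, 4, 6, 8, 2, 5, 3], r−c [0, -5, -1, -2, -3, 4, 2, 5], r+c [2, 9, 7, 10, 13, 8, 12, 11] are all distinct, so no two queens attack.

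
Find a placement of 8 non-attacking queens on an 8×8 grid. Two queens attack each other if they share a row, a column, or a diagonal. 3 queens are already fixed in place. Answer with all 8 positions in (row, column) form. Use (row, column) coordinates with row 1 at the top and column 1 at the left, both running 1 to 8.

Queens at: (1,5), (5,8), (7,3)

(1,5) (2,7) (3,2) (4,4) (5,8) (6,1) (7,3) (8,6)

Row 2: attacked by (1,5)→{4,5,6}; (5,8)→{5,8}; (7,3)→{3,8}. Safe: 1, 2, 7. Place at column 7.
Row 3: attacked by (1,5)→{3,5,7}; (2,7)→{6,7,8}; (5,8)→{6,8}; (7,3)→{3,7}. Safe: 1, 2, 4. Place at column 2.
Row 4: attacked by (1,5)→{2,5,8}; (2,7)→{5,7}; (3,2)→{1,2,3}; (5,8)→{7,8}; (7,3)→{3,6}. Safe: 4. Place at column 4.
Row 6: attacked by (1,5)→{5}; (2,7)→{3,7}; (3,2)→{2,5}; (4,4)→{2,4,6}; (5,8)→{7,8}; (7,3)→{2,3,4}. Safe: 1. Place at column 1.
Row 8: attacked by (1,5)→{5}; (2,7)→{1,7}; (3,2)→{2,7}; (4,4)→{4,8}; (5,8)→{5,8}; (6,1)→{1,3}; (7,3)→{2,3,4}. Safe: 6. Place at column 6.
Columns [5, 7, 2, 4, 8, 1, 3, 6], r−c [-4, -5, 1, 0, -3, 5, 4, 2], r+c [6, 9, 5, 8, 13, 7, 10, 14] are all distinct, so no two queens attack.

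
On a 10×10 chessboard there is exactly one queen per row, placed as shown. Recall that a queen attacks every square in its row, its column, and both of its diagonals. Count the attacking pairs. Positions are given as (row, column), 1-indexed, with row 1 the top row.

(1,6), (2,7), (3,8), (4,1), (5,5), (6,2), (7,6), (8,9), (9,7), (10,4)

Same column: (1,6)–(7,6) (column 6); (2,7)–(9,7) (column 7).
Same diagonal: (1,6)–(2,7) (|1−2| = |6−7| = 1); (1,6)–(3,8) (|1−3| = |6−8| = 2); (2,7)–(3,8) (|2−3| = |7−8| = 1).
Total attacking pairs: 5.

5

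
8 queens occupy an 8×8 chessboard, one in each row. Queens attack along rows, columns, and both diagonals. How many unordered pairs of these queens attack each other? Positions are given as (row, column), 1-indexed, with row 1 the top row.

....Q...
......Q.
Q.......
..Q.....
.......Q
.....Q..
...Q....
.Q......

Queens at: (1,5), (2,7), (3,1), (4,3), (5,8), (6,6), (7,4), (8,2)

0

All columns are distinct and no two queens satisfy |Δrow| = |Δcol|, so no pair attacks.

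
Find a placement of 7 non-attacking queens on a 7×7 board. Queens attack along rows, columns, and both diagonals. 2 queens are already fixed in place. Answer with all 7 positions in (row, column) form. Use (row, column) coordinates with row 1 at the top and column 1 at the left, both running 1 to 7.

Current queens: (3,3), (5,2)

Row 1: attacked by (3,3)→{1,3,5}; (5,2)→{2,6}. Safe: 4, 7. Place at column 4.
Row 2: attacked by (1,4)→{3,4,5}; (3,3)→{2,3,4}; (5,2)→{2,5}. Safe: 1, 6, 7. Place at column 1.
Row 4: attacked by (1,4)→{1,4,7}; (2,1)→{1,3}; (3,3)→{2,3,4}; (5,2)→{1,2,3}. Safe: 5, 6. Place at column 6.
Row 6: attacked by (1,4)→{4}; (2,1)→{1,5}; (3,3)→{3,6}; (4,6)→{4,6}; (5,2)→{1,2,3}. Safe: 7. Place at column 7.
Row 7: attacked by (1,4)→{4}; (2,1)→{1,6}; (3,3)→{3,7}; (4,6)→{3,6}; (5,2)→{2,4}; (6,7)→{6,7}. Safe: 5. Place at column 5.
Columns [4, 1, 3, 6, 2, 7, 5], r−c [-3, 1, 0, -2, 3, -1, 2], r+c [5, 3, 6, 10, 7, 13, 12] are all distinct, so no two queens attack.

(1,4) (2,1) (3,3) (4,6) (5,2) (6,7) (7,5)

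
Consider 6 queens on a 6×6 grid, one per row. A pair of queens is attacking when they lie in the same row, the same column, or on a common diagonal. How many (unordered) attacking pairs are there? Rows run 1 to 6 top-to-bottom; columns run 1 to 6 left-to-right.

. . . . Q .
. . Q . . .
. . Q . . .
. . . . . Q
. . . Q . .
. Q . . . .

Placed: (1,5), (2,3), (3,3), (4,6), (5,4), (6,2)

2

Same column: (2,3)–(3,3) (column 3).
Same diagonal: (1,5)–(3,3) (|1−3| = |5−3| = 2).
Total attacking pairs: 2.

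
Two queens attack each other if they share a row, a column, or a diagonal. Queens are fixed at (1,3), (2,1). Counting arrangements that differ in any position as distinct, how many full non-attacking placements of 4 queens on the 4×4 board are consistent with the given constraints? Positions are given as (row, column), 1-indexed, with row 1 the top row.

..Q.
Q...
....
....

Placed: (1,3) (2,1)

1

Branch on row 3: col 4 → 1.
Sum: 1 = 1.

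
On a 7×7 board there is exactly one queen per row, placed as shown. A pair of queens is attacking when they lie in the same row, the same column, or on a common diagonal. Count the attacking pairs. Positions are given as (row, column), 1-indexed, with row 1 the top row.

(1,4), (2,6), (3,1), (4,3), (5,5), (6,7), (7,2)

All columns are distinct and no two queens satisfy |Δrow| = |Δcol|, so no pair attacks.

0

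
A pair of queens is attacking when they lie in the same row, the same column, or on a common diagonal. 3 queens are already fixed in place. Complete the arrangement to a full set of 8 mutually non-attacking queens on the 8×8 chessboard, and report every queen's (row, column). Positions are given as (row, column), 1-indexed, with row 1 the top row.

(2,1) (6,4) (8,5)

(1,7) (2,1) (3,3) (4,8) (5,6) (6,4) (7,2) (8,5)

Row 1: attacked by (2,1)→{1,2}; (6,4)→{4}; (8,5)→{5}. Safe: 3, 6, 7, 8. Place at column 7.
Row 3: attacked by (1,7)→{5,7}; (2,1)→{1,2}; (6,4)→{1,4,7}; (8,5)→{5}. Safe: 3, 6, 8. Place at column 3.
Row 4: attacked by (1,7)→{4,7}; (2,1)→{1,3}; (3,3)→{2,3,4}; (6,4)→{2,4,6}; (8,5)→{1,5}. Safe: 8. Place at column 8.
Row 5: attacked by (1,7)→{3,7}; (2,1)→{1,4}; (3,3)→{1,3,5}; (4,8)→{7,8}; (6,4)→{3,4,5}; (8,5)→{2,5,8}. Safe: 6. Place at column 6.
Row 7: attacked by (1,7)→{1,7}; (2,1)→{1,6}; (3,3)→{3,7}; (4,8)→{5,8}; (5,6)→{4,6,8}; (6,4)→{3,4,5}; (8,5)→{4,5,6}. Safe: 2. Place at column 2.
Columns [7, 1, 3, 8, 6, 4, 2, 5], r−c [-6, 1, 0, -4, -1, 2, 5, 3], r+c [8, 3, 6, 12, 11, 10, 9, 13] are all distinct, so no two queens attack.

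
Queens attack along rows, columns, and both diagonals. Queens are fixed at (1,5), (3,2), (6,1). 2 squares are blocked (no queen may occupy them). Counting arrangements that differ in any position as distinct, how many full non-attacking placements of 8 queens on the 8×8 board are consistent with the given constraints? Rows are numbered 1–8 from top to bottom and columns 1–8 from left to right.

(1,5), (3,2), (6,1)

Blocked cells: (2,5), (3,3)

3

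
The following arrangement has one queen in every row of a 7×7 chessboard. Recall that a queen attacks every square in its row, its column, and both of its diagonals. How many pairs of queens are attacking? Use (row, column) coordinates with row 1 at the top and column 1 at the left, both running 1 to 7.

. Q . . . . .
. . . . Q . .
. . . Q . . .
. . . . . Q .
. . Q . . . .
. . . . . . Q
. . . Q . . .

5

Same column: (3,4)–(7,4) (column 4).
Same diagonal: (1,2)–(3,4) (|1−3| = |2−4| = 2); (1,2)–(6,7) (|1−6| = |2−7| = 5); (2,5)–(3,4) (|2−3| = |5−4| = 1); (3,4)–(6,7) (|3−6| = |4−7| = 3).
Total attacking pairs: 5.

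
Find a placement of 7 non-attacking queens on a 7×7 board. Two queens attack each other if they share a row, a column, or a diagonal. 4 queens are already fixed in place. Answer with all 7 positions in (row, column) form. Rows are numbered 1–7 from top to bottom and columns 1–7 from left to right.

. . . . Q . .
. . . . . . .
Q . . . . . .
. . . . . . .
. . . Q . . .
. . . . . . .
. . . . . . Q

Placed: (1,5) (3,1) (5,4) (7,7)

(1,5) (2,3) (3,1) (4,6) (5,4) (6,2) (7,7)

Row 2: attacked by (1,5)→{4,5,6}; (3,1)→{1,2}; (5,4)→{1,4,7}; (7,7)→{2,7}. Safe: 3. Place at column 3.
Row 4: attacked by (1,5)→{2,5}; (2,3)→{1,3,5}; (3,1)→{1,2}; (5,4)→{3,4,5}; (7,7)→{4,7}. Safe: 6. Place at column 6.
Row 6: attacked by (1,5)→{5}; (2,3)→{3,7}; (3,1)→{1,4}; (4,6)→{4,6}; (5,4)→{3,4,5}; (7,7)→{6,7}. Safe: 2. Place at column 2.
Columns [5, 3, 1, 6, 4, 2, 7], r−c [-4, -1, 2, -2, 1, 4, 0], r+c [6, 5, 4, 10, 9, 8, 14] are all distinct, so no two queens attack.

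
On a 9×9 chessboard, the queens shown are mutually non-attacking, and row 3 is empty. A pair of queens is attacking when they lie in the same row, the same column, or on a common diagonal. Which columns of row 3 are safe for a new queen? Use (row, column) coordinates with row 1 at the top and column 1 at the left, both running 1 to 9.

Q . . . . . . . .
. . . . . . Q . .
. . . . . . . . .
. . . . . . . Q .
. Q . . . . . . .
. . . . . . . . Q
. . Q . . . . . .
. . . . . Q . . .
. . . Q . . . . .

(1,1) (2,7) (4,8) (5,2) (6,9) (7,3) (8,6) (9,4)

columns 5

(1,1) attacks row 3 at column 1 and diagonals 3.
(2,7) attacks row 3 at column 7 and diagonals 6, 8.
(4,8) attacks row 3 at column 8 and diagonals 7, 9.
(5,2) attacks row 3 at column 2 and diagonals 4.
(6,9) attacks row 3 at column 9 and diagonals 6.
(7,3) attacks row 3 at column 3 and diagonals 7.
(8,6) attacks row 3 at column 6 and diagonals 1.
(9,4) attacks row 3 at column 4.
Attacked columns: {1, 2, 3, 4, 6, 7, 8, 9}. Safe: {5}.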